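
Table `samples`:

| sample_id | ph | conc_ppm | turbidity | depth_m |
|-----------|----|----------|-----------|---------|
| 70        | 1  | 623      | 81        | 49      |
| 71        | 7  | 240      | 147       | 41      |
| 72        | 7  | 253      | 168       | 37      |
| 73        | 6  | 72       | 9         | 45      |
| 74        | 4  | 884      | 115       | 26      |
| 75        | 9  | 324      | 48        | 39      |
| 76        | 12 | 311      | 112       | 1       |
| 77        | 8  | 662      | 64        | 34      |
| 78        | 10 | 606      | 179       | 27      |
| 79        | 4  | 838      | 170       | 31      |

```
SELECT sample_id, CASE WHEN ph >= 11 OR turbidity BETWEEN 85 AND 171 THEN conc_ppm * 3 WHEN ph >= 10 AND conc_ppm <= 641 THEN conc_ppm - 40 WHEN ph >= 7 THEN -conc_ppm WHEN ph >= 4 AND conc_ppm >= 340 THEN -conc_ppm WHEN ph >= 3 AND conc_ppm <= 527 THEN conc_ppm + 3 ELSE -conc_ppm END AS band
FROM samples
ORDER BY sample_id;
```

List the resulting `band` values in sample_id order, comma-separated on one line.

-623, 720, 759, 75, 2652, -324, 933, -662, 566, 2514

sample_id=70: ELSE → -623
sample_id=71: ph >= 11 OR turbidity BETWEEN 85 AND 171 → 720
sample_id=72: ph >= 11 OR turbidity BETWEEN 85 AND 171 → 759
sample_id=73: ph >= 3 AND conc_ppm <= 527 → 75
sample_id=74: ph >= 11 OR turbidity BETWEEN 85 AND 171 → 2652
sample_id=75: ph >= 7 → -324
sample_id=76: ph >= 11 OR turbidity BETWEEN 85 AND 171 → 933
sample_id=77: ph >= 7 → -662
sample_id=78: ph >= 10 AND conc_ppm <= 641 → 566
sample_id=79: ph >= 11 OR turbidity BETWEEN 85 AND 171 → 2514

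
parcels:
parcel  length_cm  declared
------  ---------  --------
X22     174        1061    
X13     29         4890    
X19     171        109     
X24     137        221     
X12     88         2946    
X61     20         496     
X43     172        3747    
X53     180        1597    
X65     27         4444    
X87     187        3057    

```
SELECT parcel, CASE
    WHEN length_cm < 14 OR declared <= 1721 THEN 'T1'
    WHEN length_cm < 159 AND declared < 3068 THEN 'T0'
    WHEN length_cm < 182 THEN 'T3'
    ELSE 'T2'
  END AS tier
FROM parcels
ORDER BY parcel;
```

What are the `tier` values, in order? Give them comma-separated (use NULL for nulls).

parcel=X12: length_cm < 159 AND declared < 3068 → T0
parcel=X13: length_cm < 182 → T3
parcel=X19: length_cm < 14 OR declared <= 1721 → T1
parcel=X22: length_cm < 14 OR declared <= 1721 → T1
parcel=X24: length_cm < 14 OR declared <= 1721 → T1
parcel=X43: length_cm < 182 → T3
parcel=X53: length_cm < 14 OR declared <= 1721 → T1
parcel=X61: length_cm < 14 OR declared <= 1721 → T1
parcel=X65: length_cm < 182 → T3
parcel=X87: ELSE → T2

T0, T3, T1, T1, T1, T3, T1, T1, T3, T2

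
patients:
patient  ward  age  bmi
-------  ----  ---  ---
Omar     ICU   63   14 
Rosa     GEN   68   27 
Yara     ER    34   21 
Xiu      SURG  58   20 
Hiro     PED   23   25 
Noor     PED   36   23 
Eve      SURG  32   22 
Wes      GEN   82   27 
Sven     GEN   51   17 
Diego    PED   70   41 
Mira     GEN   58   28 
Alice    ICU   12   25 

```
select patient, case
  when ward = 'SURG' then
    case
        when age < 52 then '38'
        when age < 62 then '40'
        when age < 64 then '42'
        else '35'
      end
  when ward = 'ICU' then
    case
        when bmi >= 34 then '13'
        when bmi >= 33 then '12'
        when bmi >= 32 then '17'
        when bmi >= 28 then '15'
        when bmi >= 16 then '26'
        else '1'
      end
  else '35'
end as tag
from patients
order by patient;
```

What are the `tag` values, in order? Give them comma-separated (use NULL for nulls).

patient=Alice: ward='ICU' → inner[bmi >= 16] → 26
patient=Diego: ward='PED' → outer ELSE → 35
patient=Eve: ward='SURG' → inner[age < 52] → 38
patient=Hiro: ward='PED' → outer ELSE → 35
patient=Mira: ward='GEN' → outer ELSE → 35
patient=Noor: ward='PED' → outer ELSE → 35
patient=Omar: ward='ICU' → inner[ELSE] → 1
patient=Rosa: ward='GEN' → outer ELSE → 35
patient=Sven: ward='GEN' → outer ELSE → 35
patient=Wes: ward='GEN' → outer ELSE → 35
patient=Xiu: ward='SURG' → inner[age < 62] → 40
patient=Yara: ward='ER' → outer ELSE → 35

26, 35, 38, 35, 35, 35, 1, 35, 35, 35, 40, 35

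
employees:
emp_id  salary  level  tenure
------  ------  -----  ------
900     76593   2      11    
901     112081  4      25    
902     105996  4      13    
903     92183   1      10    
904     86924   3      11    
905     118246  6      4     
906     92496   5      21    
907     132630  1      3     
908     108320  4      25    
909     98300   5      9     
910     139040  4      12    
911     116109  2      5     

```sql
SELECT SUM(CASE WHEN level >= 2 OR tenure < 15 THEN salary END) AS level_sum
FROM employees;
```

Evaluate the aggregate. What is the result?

emp_id=900: ✓ → 76593
emp_id=901: ✓ → 112081
emp_id=902: ✓ → 105996
emp_id=903: ✓ → 92183
emp_id=904: ✓ → 86924
emp_id=905: ✓ → 118246
emp_id=906: ✓ → 92496
emp_id=907: ✓ → 132630
emp_id=908: ✓ → 108320
emp_id=909: ✓ → 98300
emp_id=910: ✓ → 139040
emp_id=911: ✓ → 116109
level_sum = 76593 + 112081 + 105996 + 92183 + 86924 + 118246 + 92496 + 132630 + 108320 + 98300 + 139040 + 116109 = 1278918

1278918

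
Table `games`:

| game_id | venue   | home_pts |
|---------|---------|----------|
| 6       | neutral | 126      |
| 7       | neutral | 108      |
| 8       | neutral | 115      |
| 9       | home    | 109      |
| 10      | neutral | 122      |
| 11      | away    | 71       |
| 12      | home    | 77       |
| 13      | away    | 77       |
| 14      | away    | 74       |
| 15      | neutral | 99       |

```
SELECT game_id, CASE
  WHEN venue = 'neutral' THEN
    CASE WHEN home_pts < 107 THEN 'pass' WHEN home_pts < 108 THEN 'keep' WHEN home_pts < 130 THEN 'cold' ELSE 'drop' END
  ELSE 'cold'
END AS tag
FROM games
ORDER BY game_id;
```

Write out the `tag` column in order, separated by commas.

cold, cold, cold, cold, cold, cold, cold, cold, cold, pass

game_id=6: venue='neutral' → inner[home_pts < 130] → cold
game_id=7: venue='neutral' → inner[home_pts < 130] → cold
game_id=8: venue='neutral' → inner[home_pts < 130] → cold
game_id=9: venue='home' → outer ELSE → cold
game_id=10: venue='neutral' → inner[home_pts < 130] → cold
game_id=11: venue='away' → outer ELSE → cold
game_id=12: venue='home' → outer ELSE → cold
game_id=13: venue='away' → outer ELSE → cold
game_id=14: venue='away' → outer ELSE → cold
game_id=15: venue='neutral' → inner[home_pts < 107] → pass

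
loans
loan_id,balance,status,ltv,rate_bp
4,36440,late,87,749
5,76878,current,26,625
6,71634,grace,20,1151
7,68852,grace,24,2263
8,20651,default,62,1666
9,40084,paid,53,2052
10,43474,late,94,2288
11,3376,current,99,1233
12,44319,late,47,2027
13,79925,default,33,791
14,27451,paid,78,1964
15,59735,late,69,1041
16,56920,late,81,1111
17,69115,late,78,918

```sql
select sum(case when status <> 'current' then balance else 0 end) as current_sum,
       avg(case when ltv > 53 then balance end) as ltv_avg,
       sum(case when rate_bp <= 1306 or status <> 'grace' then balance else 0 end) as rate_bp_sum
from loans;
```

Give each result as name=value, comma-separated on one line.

[current_sum: status <> 'current']
loan_id=4: ✓ → 36440
loan_id=5: ✗
loan_id=6: ✓ → 71634
loan_id=7: ✓ → 68852
loan_id=8: ✓ → 20651
loan_id=9: ✓ → 40084
loan_id=10: ✓ → 43474
loan_id=11: ✗
loan_id=12: ✓ → 44319
loan_id=13: ✓ → 79925
loan_id=14: ✓ → 27451
loan_id=15: ✓ → 59735
loan_id=16: ✓ → 56920
loan_id=17: ✓ → 69115
current_sum = 36440 + 71634 + 68852 + 20651 + 40084 + 43474 + 44319 + 79925 + 27451 + 59735 + 56920 + 69115 = 618600
—
[ltv_avg: ltv > 53]
loan_id=4: ✓ → 36440
loan_id=5: ✗
loan_id=6: ✗
loan_id=7: ✗
loan_id=8: ✓ → 20651
loan_id=9: ✗
loan_id=10: ✓ → 43474
loan_id=11: ✓ → 3376
loan_id=12: ✗
loan_id=13: ✗
loan_id=14: ✓ → 27451
loan_id=15: ✓ → 59735
loan_id=16: ✓ → 56920
loan_id=17: ✓ → 69115
ltv_avg = (36440 + 20651 + 43474 + 3376 + 27451 + 59735 + 56920 + 69115) / 8 = 39645.25
—
[rate_bp_sum: rate_bp <= 1306 or status <> 'grace']
loan_id=4: ✓ → 36440
loan_id=5: ✓ → 76878
loan_id=6: ✓ → 71634
loan_id=7: ✗
loan_id=8: ✓ → 20651
loan_id=9: ✓ → 40084
loan_id=10: ✓ → 43474
loan_id=11: ✓ → 3376
loan_id=12: ✓ → 44319
loan_id=13: ✓ → 79925
loan_id=14: ✓ → 27451
loan_id=15: ✓ → 59735
loan_id=16: ✓ → 56920
loan_id=17: ✓ → 69115
rate_bp_sum = 36440 + 76878 + 71634 + 20651 + 40084 + 43474 + 3376 + 44319 + 79925 + 27451 + 59735 + 56920 + 69115 = 630002

current_sum=618600, ltv_avg=39645.25, rate_bp_sum=630002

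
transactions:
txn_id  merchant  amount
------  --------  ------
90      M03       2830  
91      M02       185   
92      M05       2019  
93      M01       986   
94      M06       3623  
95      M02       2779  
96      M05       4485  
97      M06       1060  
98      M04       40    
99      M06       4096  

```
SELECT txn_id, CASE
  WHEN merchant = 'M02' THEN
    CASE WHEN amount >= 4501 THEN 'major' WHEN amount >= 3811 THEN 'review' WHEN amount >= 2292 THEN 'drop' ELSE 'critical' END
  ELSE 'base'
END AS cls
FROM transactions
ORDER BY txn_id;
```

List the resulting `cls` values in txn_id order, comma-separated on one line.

base, critical, base, base, base, drop, base, base, base, base

txn_id=90: merchant='M03' → outer ELSE → base
txn_id=91: merchant='M02' → inner[ELSE] → critical
txn_id=92: merchant='M05' → outer ELSE → base
txn_id=93: merchant='M01' → outer ELSE → base
txn_id=94: merchant='M06' → outer ELSE → base
txn_id=95: merchant='M02' → inner[amount >= 2292] → drop
txn_id=96: merchant='M05' → outer ELSE → base
txn_id=97: merchant='M06' → outer ELSE → base
txn_id=98: merchant='M04' → outer ELSE → base
txn_id=99: merchant='M06' → outer ELSE → base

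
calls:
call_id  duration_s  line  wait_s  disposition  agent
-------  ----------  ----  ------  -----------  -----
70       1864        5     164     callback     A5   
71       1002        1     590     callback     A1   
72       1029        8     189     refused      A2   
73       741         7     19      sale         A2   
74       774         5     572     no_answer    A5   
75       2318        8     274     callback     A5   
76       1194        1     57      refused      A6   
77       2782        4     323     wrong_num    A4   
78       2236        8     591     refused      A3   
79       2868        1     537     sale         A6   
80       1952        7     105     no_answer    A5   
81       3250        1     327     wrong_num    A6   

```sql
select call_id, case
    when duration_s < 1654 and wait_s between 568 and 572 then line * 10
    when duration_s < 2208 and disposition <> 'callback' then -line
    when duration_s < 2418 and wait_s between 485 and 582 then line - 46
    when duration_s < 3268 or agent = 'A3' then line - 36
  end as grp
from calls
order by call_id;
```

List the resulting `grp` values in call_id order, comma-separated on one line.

call_id=70: duration_s < 3268 or agent = 'A3' → -31
call_id=71: duration_s < 3268 or agent = 'A3' → -35
call_id=72: duration_s < 2208 and disposition <> 'callback' → -8
call_id=73: duration_s < 2208 and disposition <> 'callback' → -7
call_id=74: duration_s < 1654 and wait_s between 568 and 572 → 50
call_id=75: duration_s < 3268 or agent = 'A3' → -28
call_id=76: duration_s < 2208 and disposition <> 'callback' → -1
call_id=77: duration_s < 3268 or agent = 'A3' → -32
call_id=78: duration_s < 3268 or agent = 'A3' → -28
call_id=79: duration_s < 3268 or agent = 'A3' → -35
call_id=80: duration_s < 2208 and disposition <> 'callback' → -7
call_id=81: duration_s < 3268 or agent = 'A3' → -35

-31, -35, -8, -7, 50, -28, -1, -32, -28, -35, -7, -35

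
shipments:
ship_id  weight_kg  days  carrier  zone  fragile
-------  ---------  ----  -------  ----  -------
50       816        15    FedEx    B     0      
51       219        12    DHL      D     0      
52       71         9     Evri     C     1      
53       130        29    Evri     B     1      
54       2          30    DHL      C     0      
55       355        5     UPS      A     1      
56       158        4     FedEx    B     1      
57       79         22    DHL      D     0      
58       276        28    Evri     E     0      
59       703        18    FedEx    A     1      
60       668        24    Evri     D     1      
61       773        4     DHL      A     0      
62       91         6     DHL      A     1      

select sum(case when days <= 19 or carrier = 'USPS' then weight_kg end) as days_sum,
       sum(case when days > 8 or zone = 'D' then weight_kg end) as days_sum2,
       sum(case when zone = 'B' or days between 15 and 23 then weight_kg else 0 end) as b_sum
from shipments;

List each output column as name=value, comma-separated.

days_sum=3186, days_sum2=2964, b_sum=1886

[days_sum: days <= 19 or carrier = 'USPS']
ship_id=50: ✓ → 816
ship_id=51: ✓ → 219
ship_id=52: ✓ → 71
ship_id=53: ✗
ship_id=54: ✗
ship_id=55: ✓ → 355
ship_id=56: ✓ → 158
ship_id=57: ✗
ship_id=58: ✗
ship_id=59: ✓ → 703
ship_id=60: ✗
ship_id=61: ✓ → 773
ship_id=62: ✓ → 91
days_sum = 816 + 219 + 71 + 355 + 158 + 703 + 773 + 91 = 3186
—
[days_sum2: days > 8 or zone = 'D']
ship_id=50: ✓ → 816
ship_id=51: ✓ → 219
ship_id=52: ✓ → 71
ship_id=53: ✓ → 130
ship_id=54: ✓ → 2
ship_id=55: ✗
ship_id=56: ✗
ship_id=57: ✓ → 79
ship_id=58: ✓ → 276
ship_id=59: ✓ → 703
ship_id=60: ✓ → 668
ship_id=61: ✗
ship_id=62: ✗
days_sum2 = 816 + 219 + 71 + 130 + 2 + 79 + 276 + 703 + 668 = 2964
—
[b_sum: zone = 'B' or days between 15 and 23]
ship_id=50: ✓ → 816
ship_id=51: ✗
ship_id=52: ✗
ship_id=53: ✓ → 130
ship_id=54: ✗
ship_id=55: ✗
ship_id=56: ✓ → 158
ship_id=57: ✓ → 79
ship_id=58: ✗
ship_id=59: ✓ → 703
ship_id=60: ✗
ship_id=61: ✗
ship_id=62: ✗
b_sum = 816 + 130 + 158 + 79 + 703 = 1886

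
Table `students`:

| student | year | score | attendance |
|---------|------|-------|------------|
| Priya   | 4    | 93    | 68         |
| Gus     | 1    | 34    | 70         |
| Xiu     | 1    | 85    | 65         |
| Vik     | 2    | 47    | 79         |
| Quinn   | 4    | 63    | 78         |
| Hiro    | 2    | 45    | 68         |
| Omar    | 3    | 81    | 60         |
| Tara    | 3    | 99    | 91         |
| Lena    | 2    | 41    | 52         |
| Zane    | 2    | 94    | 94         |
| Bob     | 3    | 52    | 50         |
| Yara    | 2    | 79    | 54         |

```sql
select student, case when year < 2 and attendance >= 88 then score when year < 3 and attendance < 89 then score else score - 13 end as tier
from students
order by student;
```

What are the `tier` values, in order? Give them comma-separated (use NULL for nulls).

39, 34, 45, 41, 68, 80, 50, 86, 47, 85, 79, 81

student=Bob: ELSE → 39
student=Gus: year < 3 and attendance < 89 → 34
student=Hiro: year < 3 and attendance < 89 → 45
student=Lena: year < 3 and attendance < 89 → 41
student=Omar: ELSE → 68
student=Priya: ELSE → 80
student=Quinn: ELSE → 50
student=Tara: ELSE → 86
student=Vik: year < 3 and attendance < 89 → 47
student=Xiu: year < 3 and attendance < 89 → 85
student=Yara: year < 3 and attendance < 89 → 79
student=Zane: ELSE → 81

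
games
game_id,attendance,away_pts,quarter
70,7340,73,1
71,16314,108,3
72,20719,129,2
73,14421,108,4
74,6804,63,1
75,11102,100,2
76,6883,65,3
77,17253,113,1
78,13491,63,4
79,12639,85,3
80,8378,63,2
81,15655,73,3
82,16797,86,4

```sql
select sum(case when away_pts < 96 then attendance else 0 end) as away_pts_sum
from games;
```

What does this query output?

game_id=70: ✓ → 7340
game_id=71: ✗
game_id=72: ✗
game_id=73: ✗
game_id=74: ✓ → 6804
game_id=75: ✗
game_id=76: ✓ → 6883
game_id=77: ✗
game_id=78: ✓ → 13491
game_id=79: ✓ → 12639
game_id=80: ✓ → 8378
game_id=81: ✓ → 15655
game_id=82: ✓ → 16797
away_pts_sum = 7340 + 6804 + 6883 + 13491 + 12639 + 8378 + 15655 + 16797 = 87987

87987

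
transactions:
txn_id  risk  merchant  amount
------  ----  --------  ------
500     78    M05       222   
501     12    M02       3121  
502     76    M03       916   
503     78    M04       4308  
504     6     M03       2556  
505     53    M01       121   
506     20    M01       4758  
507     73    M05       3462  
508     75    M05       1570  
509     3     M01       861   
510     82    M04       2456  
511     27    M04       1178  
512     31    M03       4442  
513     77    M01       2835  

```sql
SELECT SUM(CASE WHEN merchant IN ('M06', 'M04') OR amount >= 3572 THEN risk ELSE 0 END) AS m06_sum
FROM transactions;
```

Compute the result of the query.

238

txn_id=500: ✗
txn_id=501: ✗
txn_id=502: ✗
txn_id=503: ✓ → 78
txn_id=504: ✗
txn_id=505: ✗
txn_id=506: ✓ → 20
txn_id=507: ✗
txn_id=508: ✗
txn_id=509: ✗
txn_id=510: ✓ → 82
txn_id=511: ✓ → 27
txn_id=512: ✓ → 31
txn_id=513: ✗
m06_sum = 78 + 20 + 82 + 27 + 31 = 238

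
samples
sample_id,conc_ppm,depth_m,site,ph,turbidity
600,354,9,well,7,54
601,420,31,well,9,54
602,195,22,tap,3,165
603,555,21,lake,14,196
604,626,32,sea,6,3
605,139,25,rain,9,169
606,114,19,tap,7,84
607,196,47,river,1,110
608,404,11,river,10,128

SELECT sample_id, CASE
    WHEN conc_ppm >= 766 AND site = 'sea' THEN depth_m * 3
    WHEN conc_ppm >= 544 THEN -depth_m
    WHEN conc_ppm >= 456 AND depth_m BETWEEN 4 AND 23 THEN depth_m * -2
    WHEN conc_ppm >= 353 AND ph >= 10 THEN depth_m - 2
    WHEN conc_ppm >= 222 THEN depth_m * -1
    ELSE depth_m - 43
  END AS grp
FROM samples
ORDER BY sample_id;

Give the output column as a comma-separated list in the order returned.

-9, -31, -21, -21, -32, -18, -24, 4, 9

sample_id=600: conc_ppm >= 222 → -9
sample_id=601: conc_ppm >= 222 → -31
sample_id=602: ELSE → -21
sample_id=603: conc_ppm >= 544 → -21
sample_id=604: conc_ppm >= 544 → -32
sample_id=605: ELSE → -18
sample_id=606: ELSE → -24
sample_id=607: ELSE → 4
sample_id=608: conc_ppm >= 353 AND ph >= 10 → 9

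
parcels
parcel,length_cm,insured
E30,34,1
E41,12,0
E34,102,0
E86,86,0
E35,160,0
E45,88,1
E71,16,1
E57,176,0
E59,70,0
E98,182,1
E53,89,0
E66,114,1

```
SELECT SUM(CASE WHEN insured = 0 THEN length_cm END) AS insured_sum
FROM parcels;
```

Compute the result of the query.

parcel=E30: ✗
parcel=E41: ✓ → 12
parcel=E34: ✓ → 102
parcel=E86: ✓ → 86
parcel=E35: ✓ → 160
parcel=E45: ✗
parcel=E71: ✗
parcel=E57: ✓ → 176
parcel=E59: ✓ → 70
parcel=E98: ✗
parcel=E53: ✓ → 89
parcel=E66: ✗
insured_sum = 12 + 102 + 86 + 160 + 176 + 70 + 89 = 695

695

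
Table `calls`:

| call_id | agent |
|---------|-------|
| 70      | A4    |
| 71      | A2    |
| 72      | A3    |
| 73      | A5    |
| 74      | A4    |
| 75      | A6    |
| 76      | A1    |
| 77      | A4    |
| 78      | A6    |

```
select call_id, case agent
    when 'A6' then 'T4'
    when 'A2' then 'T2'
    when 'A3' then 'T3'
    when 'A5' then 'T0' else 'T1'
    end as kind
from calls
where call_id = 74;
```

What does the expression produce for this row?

call_id = 74: agent=A4.
agent='A6' → false
agent='A2' → false
agent='A3' → false
agent='A5' → false
No prior WHEN matched → ELSE → T1

T1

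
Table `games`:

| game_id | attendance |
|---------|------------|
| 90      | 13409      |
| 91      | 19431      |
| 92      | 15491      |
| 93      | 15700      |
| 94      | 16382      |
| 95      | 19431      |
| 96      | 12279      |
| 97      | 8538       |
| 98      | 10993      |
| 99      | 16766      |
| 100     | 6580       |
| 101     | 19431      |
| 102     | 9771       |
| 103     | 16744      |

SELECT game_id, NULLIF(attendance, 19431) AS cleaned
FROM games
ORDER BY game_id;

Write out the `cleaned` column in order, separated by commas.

game_id=90: attendance=13409 vs 19431: differ → 13409
game_id=91: attendance=19431 vs 19431: equal → NULL
game_id=92: attendance=15491 vs 19431: differ → 15491
game_id=93: attendance=15700 vs 19431: differ → 15700
game_id=94: attendance=16382 vs 19431: differ → 16382
game_id=95: attendance=19431 vs 19431: equal → NULL
game_id=96: attendance=12279 vs 19431: differ → 12279
game_id=97: attendance=8538 vs 19431: differ → 8538
game_id=98: attendance=10993 vs 19431: differ → 10993
game_id=99: attendance=16766 vs 19431: differ → 16766
game_id=100: attendance=6580 vs 19431: differ → 6580
game_id=101: attendance=19431 vs 19431: equal → NULL
game_id=102: attendance=9771 vs 19431: differ → 9771
game_id=103: attendance=16744 vs 19431: differ → 16744

13409, NULL, 15491, 15700, 16382, NULL, 12279, 8538, 10993, 16766, 6580, NULL, 9771, 16744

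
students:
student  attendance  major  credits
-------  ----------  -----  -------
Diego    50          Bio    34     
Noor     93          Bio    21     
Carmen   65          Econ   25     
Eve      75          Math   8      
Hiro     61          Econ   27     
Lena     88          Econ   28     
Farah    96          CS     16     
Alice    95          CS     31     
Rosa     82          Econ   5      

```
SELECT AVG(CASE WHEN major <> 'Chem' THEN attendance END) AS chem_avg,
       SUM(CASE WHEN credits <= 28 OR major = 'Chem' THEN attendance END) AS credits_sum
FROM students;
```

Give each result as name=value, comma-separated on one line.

[chem_avg: major <> 'Chem']
student=Diego: ✓ → 50
student=Noor: ✓ → 93
student=Carmen: ✓ → 65
student=Eve: ✓ → 75
student=Hiro: ✓ → 61
student=Lena: ✓ → 88
student=Farah: ✓ → 96
student=Alice: ✓ → 95
student=Rosa: ✓ → 82
chem_avg = (50 + 93 + 65 + 75 + 61 + 88 + 96 + 95 + 82) / 9 = 78.3333333333
—
[credits_sum: credits <= 28 OR major = 'Chem']
student=Diego: ✗
student=Noor: ✓ → 93
student=Carmen: ✓ → 65
student=Eve: ✓ → 75
student=Hiro: ✓ → 61
student=Lena: ✓ → 88
student=Farah: ✓ → 96
student=Alice: ✗
student=Rosa: ✓ → 82
credits_sum = 93 + 65 + 75 + 61 + 88 + 96 + 82 = 560

chem_avg=78.3333333333, credits_sum=560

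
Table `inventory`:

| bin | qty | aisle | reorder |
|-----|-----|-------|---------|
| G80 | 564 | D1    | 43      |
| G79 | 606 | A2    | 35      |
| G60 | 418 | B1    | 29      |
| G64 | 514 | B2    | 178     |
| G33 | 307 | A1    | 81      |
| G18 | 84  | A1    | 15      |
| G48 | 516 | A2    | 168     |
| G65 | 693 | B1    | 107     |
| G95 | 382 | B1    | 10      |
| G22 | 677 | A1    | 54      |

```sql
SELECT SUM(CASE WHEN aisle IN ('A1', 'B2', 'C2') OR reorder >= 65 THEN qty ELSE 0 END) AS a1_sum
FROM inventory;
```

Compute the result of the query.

2791

bin=G80: ✗
bin=G79: ✗
bin=G60: ✗
bin=G64: ✓ → 514
bin=G33: ✓ → 307
bin=G18: ✓ → 84
bin=G48: ✓ → 516
bin=G65: ✓ → 693
bin=G95: ✗
bin=G22: ✓ → 677
a1_sum = 514 + 307 + 84 + 516 + 693 + 677 = 2791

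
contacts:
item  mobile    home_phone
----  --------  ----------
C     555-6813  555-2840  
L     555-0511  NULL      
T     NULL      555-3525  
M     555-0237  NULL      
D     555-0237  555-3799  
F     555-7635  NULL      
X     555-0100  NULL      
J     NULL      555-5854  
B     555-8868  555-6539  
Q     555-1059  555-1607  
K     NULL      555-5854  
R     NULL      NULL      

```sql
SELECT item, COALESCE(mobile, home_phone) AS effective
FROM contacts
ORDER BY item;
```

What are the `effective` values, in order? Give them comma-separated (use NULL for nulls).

item=B: mobile=555-8868 → 555-8868
item=C: mobile=555-6813 → 555-6813
item=D: mobile=555-0237 → 555-0237
item=F: mobile=555-7635 → 555-7635
item=J: mobile=NULL, home_phone=555-5854 → 555-5854
item=K: mobile=NULL, home_phone=555-5854 → 555-5854
item=L: mobile=555-0511 → 555-0511
item=M: mobile=555-0237 → 555-0237
item=Q: mobile=555-1059 → 555-1059
item=R: mobile=NULL, home_phone=NULL (all NULL) → NULL
item=T: mobile=NULL, home_phone=555-3525 → 555-3525
item=X: mobile=555-0100 → 555-0100

555-8868, 555-6813, 555-0237, 555-7635, 555-5854, 555-5854, 555-0511, 555-0237, 555-1059, NULL, 555-3525, 555-0100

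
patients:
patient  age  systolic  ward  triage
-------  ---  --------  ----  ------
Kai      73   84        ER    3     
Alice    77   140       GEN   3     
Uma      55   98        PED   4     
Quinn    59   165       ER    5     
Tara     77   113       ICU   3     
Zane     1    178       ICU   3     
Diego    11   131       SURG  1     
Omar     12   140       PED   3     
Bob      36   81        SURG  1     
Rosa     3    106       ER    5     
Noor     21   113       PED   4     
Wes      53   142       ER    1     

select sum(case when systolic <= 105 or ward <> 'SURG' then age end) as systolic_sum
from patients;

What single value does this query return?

467

patient=Kai: ✓ → 73
patient=Alice: ✓ → 77
patient=Uma: ✓ → 55
patient=Quinn: ✓ → 59
patient=Tara: ✓ → 77
patient=Zane: ✓ → 1
patient=Diego: ✗
patient=Omar: ✓ → 12
patient=Bob: ✓ → 36
patient=Rosa: ✓ → 3
patient=Noor: ✓ → 21
patient=Wes: ✓ → 53
systolic_sum = 73 + 77 + 55 + 59 + 77 + 1 + 12 + 36 + 3 + 21 + 53 = 467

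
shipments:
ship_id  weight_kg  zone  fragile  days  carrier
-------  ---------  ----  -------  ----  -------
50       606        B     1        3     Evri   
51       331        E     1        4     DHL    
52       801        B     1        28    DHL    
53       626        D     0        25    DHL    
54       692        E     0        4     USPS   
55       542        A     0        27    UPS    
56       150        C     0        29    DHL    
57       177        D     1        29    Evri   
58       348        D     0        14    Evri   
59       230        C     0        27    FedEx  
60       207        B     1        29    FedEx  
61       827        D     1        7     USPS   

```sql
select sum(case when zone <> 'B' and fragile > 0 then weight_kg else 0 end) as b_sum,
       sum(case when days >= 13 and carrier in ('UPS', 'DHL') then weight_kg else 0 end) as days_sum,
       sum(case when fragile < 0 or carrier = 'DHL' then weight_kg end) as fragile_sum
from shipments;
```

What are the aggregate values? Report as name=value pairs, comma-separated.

[b_sum: zone <> 'B' and fragile > 0]
ship_id=50: ✗
ship_id=51: ✓ → 331
ship_id=52: ✗
ship_id=53: ✗
ship_id=54: ✗
ship_id=55: ✗
ship_id=56: ✗
ship_id=57: ✓ → 177
ship_id=58: ✗
ship_id=59: ✗
ship_id=60: ✗
ship_id=61: ✓ → 827
b_sum = 331 + 177 + 827 = 1335
—
[days_sum: days >= 13 and carrier in ('UPS', 'DHL')]
ship_id=50: ✗
ship_id=51: ✗
ship_id=52: ✓ → 801
ship_id=53: ✓ → 626
ship_id=54: ✗
ship_id=55: ✓ → 542
ship_id=56: ✓ → 150
ship_id=57: ✗
ship_id=58: ✗
ship_id=59: ✗
ship_id=60: ✗
ship_id=61: ✗
days_sum = 801 + 626 + 542 + 150 = 2119
—
[fragile_sum: fragile < 0 or carrier = 'DHL']
ship_id=50: ✗
ship_id=51: ✓ → 331
ship_id=52: ✓ → 801
ship_id=53: ✓ → 626
ship_id=54: ✗
ship_id=55: ✗
ship_id=56: ✓ → 150
ship_id=57: ✗
ship_id=58: ✗
ship_id=59: ✗
ship_id=60: ✗
ship_id=61: ✗
fragile_sum = 331 + 801 + 626 + 150 = 1908

b_sum=1335, days_sum=2119, fragile_sum=1908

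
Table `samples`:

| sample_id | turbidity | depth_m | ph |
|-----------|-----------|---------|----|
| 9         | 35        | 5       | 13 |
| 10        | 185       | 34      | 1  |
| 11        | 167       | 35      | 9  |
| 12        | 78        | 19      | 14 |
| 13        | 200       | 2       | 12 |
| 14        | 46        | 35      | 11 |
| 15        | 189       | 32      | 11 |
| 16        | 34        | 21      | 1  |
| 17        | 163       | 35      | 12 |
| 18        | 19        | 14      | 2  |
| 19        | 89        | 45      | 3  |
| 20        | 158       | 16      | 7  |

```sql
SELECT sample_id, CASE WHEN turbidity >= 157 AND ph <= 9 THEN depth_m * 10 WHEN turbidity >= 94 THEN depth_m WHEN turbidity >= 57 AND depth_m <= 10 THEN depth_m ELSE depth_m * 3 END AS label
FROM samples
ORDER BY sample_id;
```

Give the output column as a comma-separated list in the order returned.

15, 340, 350, 57, 2, 105, 32, 63, 35, 42, 135, 160

sample_id=9: ELSE → 15
sample_id=10: turbidity >= 157 AND ph <= 9 → 340
sample_id=11: turbidity >= 157 AND ph <= 9 → 350
sample_id=12: ELSE → 57
sample_id=13: turbidity >= 94 → 2
sample_id=14: ELSE → 105
sample_id=15: turbidity >= 94 → 32
sample_id=16: ELSE → 63
sample_id=17: turbidity >= 94 → 35
sample_id=18: ELSE → 42
sample_id=19: ELSE → 135
sample_id=20: turbidity >= 157 AND ph <= 9 → 160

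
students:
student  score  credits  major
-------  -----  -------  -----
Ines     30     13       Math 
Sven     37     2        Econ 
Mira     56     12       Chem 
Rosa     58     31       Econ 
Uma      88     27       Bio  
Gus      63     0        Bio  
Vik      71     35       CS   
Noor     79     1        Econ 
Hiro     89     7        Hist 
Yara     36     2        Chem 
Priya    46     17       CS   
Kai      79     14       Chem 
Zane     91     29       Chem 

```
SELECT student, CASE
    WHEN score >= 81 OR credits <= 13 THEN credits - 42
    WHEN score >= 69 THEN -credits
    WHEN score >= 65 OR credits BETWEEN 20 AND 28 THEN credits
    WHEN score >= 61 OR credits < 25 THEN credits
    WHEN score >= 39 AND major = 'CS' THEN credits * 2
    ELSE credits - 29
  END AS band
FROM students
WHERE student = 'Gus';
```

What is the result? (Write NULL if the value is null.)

-42

student = Gus: score=63, credits=0, major=Bio.
score >= 81 OR credits <= 13 → true → -42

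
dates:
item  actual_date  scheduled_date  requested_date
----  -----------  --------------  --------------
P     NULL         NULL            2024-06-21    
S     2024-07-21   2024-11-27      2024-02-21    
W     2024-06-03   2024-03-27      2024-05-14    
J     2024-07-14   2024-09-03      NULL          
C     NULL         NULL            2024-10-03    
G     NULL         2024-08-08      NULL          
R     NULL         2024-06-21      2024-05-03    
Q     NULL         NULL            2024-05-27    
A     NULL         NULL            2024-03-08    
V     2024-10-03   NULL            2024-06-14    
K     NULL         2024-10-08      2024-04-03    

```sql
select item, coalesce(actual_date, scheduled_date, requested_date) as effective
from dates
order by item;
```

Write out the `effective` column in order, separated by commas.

2024-03-08, 2024-10-03, 2024-08-08, 2024-07-14, 2024-10-08, 2024-06-21, 2024-05-27, 2024-06-21, 2024-07-21, 2024-10-03, 2024-06-03

item=A: actual_date=NULL, scheduled_date=NULL, requested_date=2024-03-08 → 2024-03-08
item=C: actual_date=NULL, scheduled_date=NULL, requested_date=2024-10-03 → 2024-10-03
item=G: actual_date=NULL, scheduled_date=2024-08-08 → 2024-08-08
item=J: actual_date=2024-07-14 → 2024-07-14
item=K: actual_date=NULL, scheduled_date=2024-10-08 → 2024-10-08
item=P: actual_date=NULL, scheduled_date=NULL, requested_date=2024-06-21 → 2024-06-21
item=Q: actual_date=NULL, scheduled_date=NULL, requested_date=2024-05-27 → 2024-05-27
item=R: actual_date=NULL, scheduled_date=2024-06-21 → 2024-06-21
item=S: actual_date=2024-07-21 → 2024-07-21
item=V: actual_date=2024-10-03 → 2024-10-03
item=W: actual_date=2024-06-03 → 2024-06-03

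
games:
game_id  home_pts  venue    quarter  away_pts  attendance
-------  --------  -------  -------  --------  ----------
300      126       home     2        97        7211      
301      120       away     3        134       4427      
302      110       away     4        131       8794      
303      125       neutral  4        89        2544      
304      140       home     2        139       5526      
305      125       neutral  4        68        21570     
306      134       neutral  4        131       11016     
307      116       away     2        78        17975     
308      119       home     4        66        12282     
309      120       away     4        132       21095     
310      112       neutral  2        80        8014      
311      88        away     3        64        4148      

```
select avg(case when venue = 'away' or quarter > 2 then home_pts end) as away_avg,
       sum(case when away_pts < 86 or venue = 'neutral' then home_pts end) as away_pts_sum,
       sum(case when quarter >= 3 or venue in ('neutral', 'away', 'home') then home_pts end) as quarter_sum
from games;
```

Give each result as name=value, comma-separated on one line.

away_avg=117.4444444444, away_pts_sum=819, quarter_sum=1435

[away_avg: venue = 'away' or quarter > 2]
game_id=300: ✗
game_id=301: ✓ → 120
game_id=302: ✓ → 110
game_id=303: ✓ → 125
game_id=304: ✗
game_id=305: ✓ → 125
game_id=306: ✓ → 134
game_id=307: ✓ → 116
game_id=308: ✓ → 119
game_id=309: ✓ → 120
game_id=310: ✗
game_id=311: ✓ → 88
away_avg = (120 + 110 + 125 + 125 + 134 + 116 + 119 + 120 + 88) / 9 = 117.4444444444
—
[away_pts_sum: away_pts < 86 or venue = 'neutral']
game_id=300: ✗
game_id=301: ✗
game_id=302: ✗
game_id=303: ✓ → 125
game_id=304: ✗
game_id=305: ✓ → 125
game_id=306: ✓ → 134
game_id=307: ✓ → 116
game_id=308: ✓ → 119
game_id=309: ✗
game_id=310: ✓ → 112
game_id=311: ✓ → 88
away_pts_sum = 125 + 125 + 134 + 116 + 119 + 112 + 88 = 819
—
[quarter_sum: quarter >= 3 or venue in ('neutral', 'away', 'home')]
game_id=300: ✓ → 126
game_id=301: ✓ → 120
game_id=302: ✓ → 110
game_id=303: ✓ → 125
game_id=304: ✓ → 140
game_id=305: ✓ → 125
game_id=306: ✓ → 134
game_id=307: ✓ → 116
game_id=308: ✓ → 119
game_id=309: ✓ → 120
game_id=310: ✓ → 112
game_id=311: ✓ → 88
quarter_sum = 126 + 120 + 110 + 125 + 140 + 125 + 134 + 116 + 119 + 120 + 112 + 88 = 1435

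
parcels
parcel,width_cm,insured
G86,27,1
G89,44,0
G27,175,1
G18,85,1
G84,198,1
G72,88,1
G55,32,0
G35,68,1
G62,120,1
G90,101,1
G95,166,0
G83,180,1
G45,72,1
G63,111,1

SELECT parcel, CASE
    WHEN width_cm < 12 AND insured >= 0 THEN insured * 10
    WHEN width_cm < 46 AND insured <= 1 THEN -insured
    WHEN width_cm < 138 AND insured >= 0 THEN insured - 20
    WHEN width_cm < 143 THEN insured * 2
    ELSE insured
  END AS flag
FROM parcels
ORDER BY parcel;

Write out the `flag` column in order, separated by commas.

-19, 1, -19, -19, 0, -19, -19, -19, 1, 1, -1, 0, -19, 0

parcel=G18: width_cm < 138 AND insured >= 0 → -19
parcel=G27: ELSE → 1
parcel=G35: width_cm < 138 AND insured >= 0 → -19
parcel=G45: width_cm < 138 AND insured >= 0 → -19
parcel=G55: width_cm < 46 AND insured <= 1 → 0
parcel=G62: width_cm < 138 AND insured >= 0 → -19
parcel=G63: width_cm < 138 AND insured >= 0 → -19
parcel=G72: width_cm < 138 AND insured >= 0 → -19
parcel=G83: ELSE → 1
parcel=G84: ELSE → 1
parcel=G86: width_cm < 46 AND insured <= 1 → -1
parcel=G89: width_cm < 46 AND insured <= 1 → 0
parcel=G90: width_cm < 138 AND insured >= 0 → -19
parcel=G95: ELSE → 0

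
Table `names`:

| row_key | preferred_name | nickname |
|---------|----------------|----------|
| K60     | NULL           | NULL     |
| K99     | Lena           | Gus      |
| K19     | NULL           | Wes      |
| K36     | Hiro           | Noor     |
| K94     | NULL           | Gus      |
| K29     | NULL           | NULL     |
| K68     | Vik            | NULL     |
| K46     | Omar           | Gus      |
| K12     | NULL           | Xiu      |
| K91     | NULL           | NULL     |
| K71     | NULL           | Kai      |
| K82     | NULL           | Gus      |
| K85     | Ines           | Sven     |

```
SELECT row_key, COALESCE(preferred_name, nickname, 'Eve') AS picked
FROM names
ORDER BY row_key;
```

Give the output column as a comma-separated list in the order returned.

row_key=K12: preferred_name=NULL, nickname=Xiu → Xiu
row_key=K19: preferred_name=NULL, nickname=Wes → Wes
row_key=K29: preferred_name=NULL, nickname=NULL, → literal Eve → Eve
row_key=K36: preferred_name=Hiro → Hiro
row_key=K46: preferred_name=Omar → Omar
row_key=K60: preferred_name=NULL, nickname=NULL, → literal Eve → Eve
row_key=K68: preferred_name=Vik → Vik
row_key=K71: preferred_name=NULL, nickname=Kai → Kai
row_key=K82: preferred_name=NULL, nickname=Gus → Gus
row_key=K85: preferred_name=Ines → Ines
row_key=K91: preferred_name=NULL, nickname=NULL, → literal Eve → Eve
row_key=K94: preferred_name=NULL, nickname=Gus → Gus
row_key=K99: preferred_name=Lena → Lena

Xiu, Wes, Eve, Hiro, Omar, Eve, Vik, Kai, Gus, Ines, Eve, Gus, Lena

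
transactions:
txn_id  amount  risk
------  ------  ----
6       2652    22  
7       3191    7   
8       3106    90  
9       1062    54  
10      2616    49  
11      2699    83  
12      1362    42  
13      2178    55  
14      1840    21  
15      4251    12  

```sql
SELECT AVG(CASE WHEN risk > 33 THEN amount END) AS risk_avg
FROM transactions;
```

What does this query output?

2170.5

txn_id=6: ✗
txn_id=7: ✗
txn_id=8: ✓ → 3106
txn_id=9: ✓ → 1062
txn_id=10: ✓ → 2616
txn_id=11: ✓ → 2699
txn_id=12: ✓ → 1362
txn_id=13: ✓ → 2178
txn_id=14: ✗
txn_id=15: ✗
risk_avg = (3106 + 1062 + 2616 + 2699 + 1362 + 2178) / 6 = 2170.5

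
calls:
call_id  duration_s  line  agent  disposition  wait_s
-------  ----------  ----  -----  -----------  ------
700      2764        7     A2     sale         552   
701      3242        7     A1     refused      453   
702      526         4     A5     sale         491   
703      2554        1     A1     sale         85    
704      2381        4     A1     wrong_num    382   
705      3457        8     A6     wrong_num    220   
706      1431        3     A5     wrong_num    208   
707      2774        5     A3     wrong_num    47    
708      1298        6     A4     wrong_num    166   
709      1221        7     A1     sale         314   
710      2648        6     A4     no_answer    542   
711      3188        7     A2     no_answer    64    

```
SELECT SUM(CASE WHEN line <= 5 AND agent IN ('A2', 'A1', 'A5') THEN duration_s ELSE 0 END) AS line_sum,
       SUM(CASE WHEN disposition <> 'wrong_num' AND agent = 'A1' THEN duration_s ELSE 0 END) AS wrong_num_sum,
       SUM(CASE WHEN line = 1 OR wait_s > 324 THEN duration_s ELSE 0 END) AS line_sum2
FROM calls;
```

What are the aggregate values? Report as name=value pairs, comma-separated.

[line_sum: line <= 5 AND agent IN ('A2', 'A1', 'A5')]
call_id=700: ✗
call_id=701: ✗
call_id=702: ✓ → 526
call_id=703: ✓ → 2554
call_id=704: ✓ → 2381
call_id=705: ✗
call_id=706: ✓ → 1431
call_id=707: ✗
call_id=708: ✗
call_id=709: ✗
call_id=710: ✗
call_id=711: ✗
line_sum = 526 + 2554 + 2381 + 1431 = 6892
—
[wrong_num_sum: disposition <> 'wrong_num' AND agent = 'A1']
call_id=700: ✗
call_id=701: ✓ → 3242
call_id=702: ✗
call_id=703: ✓ → 2554
call_id=704: ✗
call_id=705: ✗
call_id=706: ✗
call_id=707: ✗
call_id=708: ✗
call_id=709: ✓ → 1221
call_id=710: ✗
call_id=711: ✗
wrong_num_sum = 3242 + 2554 + 1221 = 7017
—
[line_sum2: line = 1 OR wait_s > 324]
call_id=700: ✓ → 2764
call_id=701: ✓ → 3242
call_id=702: ✓ → 526
call_id=703: ✓ → 2554
call_id=704: ✓ → 2381
call_id=705: ✗
call_id=706: ✗
call_id=707: ✗
call_id=708: ✗
call_id=709: ✗
call_id=710: ✓ → 2648
call_id=711: ✗
line_sum2 = 2764 + 3242 + 526 + 2554 + 2381 + 2648 = 14115

line_sum=6892, wrong_num_sum=7017, line_sum2=14115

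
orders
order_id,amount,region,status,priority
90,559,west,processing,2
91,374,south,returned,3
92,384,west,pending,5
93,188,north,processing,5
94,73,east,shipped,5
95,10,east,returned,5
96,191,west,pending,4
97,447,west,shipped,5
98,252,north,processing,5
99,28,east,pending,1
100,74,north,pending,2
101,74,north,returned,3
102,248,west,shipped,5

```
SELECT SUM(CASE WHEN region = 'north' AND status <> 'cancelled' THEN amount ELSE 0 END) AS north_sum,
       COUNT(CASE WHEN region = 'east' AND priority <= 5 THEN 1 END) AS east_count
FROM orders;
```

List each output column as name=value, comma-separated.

[north_sum: region = 'north' AND status <> 'cancelled']
order_id=90: ✗
order_id=91: ✗
order_id=92: ✗
order_id=93: ✓ → 188
order_id=94: ✗
order_id=95: ✗
order_id=96: ✗
order_id=97: ✗
order_id=98: ✓ → 252
order_id=99: ✗
order_id=100: ✓ → 74
order_id=101: ✓ → 74
order_id=102: ✗
north_sum = 188 + 252 + 74 + 74 = 588
—
[east_count: region = 'east' AND priority <= 5]
order_id=90: ✗
order_id=91: ✗
order_id=92: ✗
order_id=93: ✗
order_id=94: ✓ → 1
order_id=95: ✓ → 1
order_id=96: ✗
order_id=97: ✗
order_id=98: ✗
order_id=99: ✓ → 1
order_id=100: ✗
order_id=101: ✗
order_id=102: ✗
east_count = COUNT(1, 1, 1) = 3

north_sum=588, east_count=3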